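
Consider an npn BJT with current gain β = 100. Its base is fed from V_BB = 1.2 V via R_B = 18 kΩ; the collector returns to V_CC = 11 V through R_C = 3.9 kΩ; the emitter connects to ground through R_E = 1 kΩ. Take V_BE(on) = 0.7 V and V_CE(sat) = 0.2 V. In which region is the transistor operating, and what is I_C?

active; I_C ≈ 0.42 mA

Assume active. Base-emitter loop: I_B = (V_BB − V_BE)/(R_B + (β+1)R_E) = (1.2 − 0.7)/(18 + 101×1) = 0.0042 mA.
I_C = β·I_B = 100×0.0042 = 0.42 mA.
V_CE = V_CC − I_C·R_C − I_E·R_E = 11 − 0.42×3.9 − 0.424×1 = 8.94 V > V_CE(sat), so the active-region assumption holds.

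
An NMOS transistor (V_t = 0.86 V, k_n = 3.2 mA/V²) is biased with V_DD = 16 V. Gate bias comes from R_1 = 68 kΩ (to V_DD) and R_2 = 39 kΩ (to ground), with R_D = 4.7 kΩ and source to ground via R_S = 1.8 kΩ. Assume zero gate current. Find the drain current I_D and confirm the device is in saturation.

I_D ≈ 2.1 mA

V_G = V_DD·R_2/(R_1+R_2) = 16×39/107 = 5.83 V.
Assume saturation: I_D = (k_n/2)(V_GS − V_t)² with V_GS = V_G − I_D·R_S = 5.83 − 1.8·I_D.
Substituting gives 5.18·I_D² − 29.6·I_D + 39.5 = 0, with roots I_D = 2.12 or 3.59 mA.
The root I_D = 3.59 mA gives V_GS = -0.639 V ≤ V_t, so take I_D = 2.12 mA.
Then V_GS = 2.01 V and V_DS = V_DD − I_D(R_D+R_S) = 16 − 2.12×6.5 = 2.21 V.
Saturation requires V_DS ≥ V_GS − V_t = 1.15 V; 2.21 ≥ 1.15 ✓.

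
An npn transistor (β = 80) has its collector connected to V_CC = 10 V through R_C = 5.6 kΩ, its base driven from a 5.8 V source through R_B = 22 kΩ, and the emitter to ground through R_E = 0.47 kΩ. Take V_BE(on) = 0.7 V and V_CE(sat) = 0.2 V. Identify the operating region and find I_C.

Assume active: I_B = (5.8 − 0.7)/(22 + 81×0.47) = 0.0849 mA, I_C = β·I_B = 6.79 mA.
Then V_CE = 10 − 6.79×5.6 − 6.88×0.47 = -31.3 V < 0.2 V — the active assumption fails.
Re-solve with V_CE = 0.2 V. KCL at the emitter: V_E/R_E = (V_BB−0.7−V_E)/R_B + (V_CC−0.2−V_E)/R_C, giving V_E = 0.843 V.
I_C = (V_CC − 0.2 − V_E)/R_C = (9.8 − 0.843)/5.6 = 1.6 mA.
Check: I_B = (5.1 − 0.843)/22 = 0.194 mA, and β·I_B = 15.5 mA > I_C, confirming saturation.

saturation; I_C ≈ 1.6 mA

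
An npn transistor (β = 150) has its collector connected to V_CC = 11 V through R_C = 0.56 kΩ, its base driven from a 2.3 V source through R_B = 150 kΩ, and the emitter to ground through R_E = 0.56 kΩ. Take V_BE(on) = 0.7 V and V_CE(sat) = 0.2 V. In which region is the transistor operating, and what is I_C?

active; I_C ≈ 1 mA

Assume active. Base-emitter loop: I_B = (V_BB − V_BE)/(R_B + (β+1)R_E) = (2.3 − 0.7)/(150 + 151×0.56) = 0.00682 mA.
I_C = β·I_B = 150×0.00682 = 1.02 mA.
V_CE = V_CC − I_C·R_C − I_E·R_E = 11 − 1.02×0.56 − 1.03×0.56 = 9.85 V > V_CE(sat), so the active-region assumption holds.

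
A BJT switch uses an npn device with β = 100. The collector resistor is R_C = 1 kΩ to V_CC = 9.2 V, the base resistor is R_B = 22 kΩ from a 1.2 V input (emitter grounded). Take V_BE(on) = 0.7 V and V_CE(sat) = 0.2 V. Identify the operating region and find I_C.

active; I_C ≈ 2.3 mA

Assume active. Base-emitter loop: I_B = (V_BB − V_BE)/R_B = (1.2 − 0.7)/22 = 0.0227 mA.
I_C = β·I_B = 100×0.0227 = 2.27 mA.
V_CE = V_CC − I_C·R_C = 9.2 − 2.27×1 = 6.93 V > V_CE(sat), so the active-region assumption holds.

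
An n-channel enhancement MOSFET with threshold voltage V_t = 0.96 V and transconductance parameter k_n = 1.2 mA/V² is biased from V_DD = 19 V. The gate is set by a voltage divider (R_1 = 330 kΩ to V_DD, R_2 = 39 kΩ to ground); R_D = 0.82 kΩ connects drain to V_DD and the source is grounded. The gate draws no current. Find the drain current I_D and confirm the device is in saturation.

I_D ≈ 0.66 mA

V_G = V_DD·R_2/(R_1+R_2) = 19×39/369 = 2.01 V. With the source grounded, V_GS = V_G = 2.01 V.
Assume saturation: I_D = (k_n/2)(V_GS − V_t)² = (1.2/2)×(2.01 − 0.96)² = 0.6×1.05² = 0.659 mA.
V_DS = V_DD − I_D·R_D = 19 − 0.659×0.82 = 18.5 V.
Saturation requires V_DS ≥ V_GS − V_t = 1.05 V; 18.5 ≥ 1.05 ✓.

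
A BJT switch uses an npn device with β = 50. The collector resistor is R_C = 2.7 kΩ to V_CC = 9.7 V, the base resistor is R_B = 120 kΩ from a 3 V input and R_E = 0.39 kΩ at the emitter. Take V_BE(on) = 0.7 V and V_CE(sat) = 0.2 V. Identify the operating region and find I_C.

active; I_C ≈ 0.82 mA

Assume active. Base-emitter loop: I_B = (V_BB − V_BE)/(R_B + (β+1)R_E) = (3 − 0.7)/(120 + 51×0.39) = 0.0164 mA.
I_C = β·I_B = 50×0.0164 = 0.822 mA.
V_CE = V_CC − I_C·R_C − I_E·R_E = 9.7 − 0.822×2.7 − 0.839×0.39 = 7.15 V > V_CE(sat), so the active-region assumption holds.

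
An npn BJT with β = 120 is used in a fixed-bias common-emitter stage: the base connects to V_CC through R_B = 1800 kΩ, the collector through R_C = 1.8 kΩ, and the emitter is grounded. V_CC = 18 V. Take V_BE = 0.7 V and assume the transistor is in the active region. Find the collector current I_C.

I_C ≈ 1.2 mA

Base loop: V_CC = I_B·R_B + V_BE, so I_B = (18 − 0.7)/1800 kΩ = 0.00961 mA.
In the active region I_C = β·I_B = 120 × 0.00961 = 1.15 mA.
Collector loop: V_CE = V_CC − I_C·R_C = 18 − 1.15×1.8 = 15.9 V.
Since V_CE = 15.9 V > V_CE(sat) ≈ 0.2 V, the transistor is in the active region as assumed.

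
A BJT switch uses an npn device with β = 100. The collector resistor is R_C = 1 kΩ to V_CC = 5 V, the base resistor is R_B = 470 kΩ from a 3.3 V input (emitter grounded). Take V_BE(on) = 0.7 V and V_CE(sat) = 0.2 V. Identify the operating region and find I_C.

Assume active. Base-emitter loop: I_B = (V_BB − V_BE)/R_B = (3.3 − 0.7)/470 = 0.00553 mA.
I_C = β·I_B = 100×0.00553 = 0.553 mA.
V_CE = V_CC − I_C·R_C = 5 − 0.553×1 = 4.45 V > V_CE(sat), so the active-region assumption holds.

active; I_C ≈ 0.55 mA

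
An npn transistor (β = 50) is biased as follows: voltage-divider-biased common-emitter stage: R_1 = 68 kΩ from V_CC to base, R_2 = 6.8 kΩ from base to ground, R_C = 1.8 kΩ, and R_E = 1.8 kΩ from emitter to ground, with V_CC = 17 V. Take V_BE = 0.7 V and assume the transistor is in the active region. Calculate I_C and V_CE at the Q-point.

I_C ≈ 0.43 mA, V_CE ≈ 15 V

Thevenize the base divider: V_Th = V_CC·R_2/(R_1+R_2) = 17×6.8/74.8 = 1.55 V, R_Th = R_1‖R_2 = 6.18 kΩ.
Base-emitter loop: V_Th = I_B·R_Th + V_BE + (β+1)I_B·R_E, so I_B = (1.55 − 0.7) / (6.18 + 51×1.8) = 0.00863 mA.
I_C = β·I_B = 50×0.00863 = 0.431 mA, and I_E = (β+1)I_B = 0.44 mA.
V_CE = V_CC − I_C·R_C − I_E·R_E = 17 − 0.431×1.8 − 0.44×1.8 = 15.4 V.
V_CE = 15.4 V > 0.2 V confirms active-region operation.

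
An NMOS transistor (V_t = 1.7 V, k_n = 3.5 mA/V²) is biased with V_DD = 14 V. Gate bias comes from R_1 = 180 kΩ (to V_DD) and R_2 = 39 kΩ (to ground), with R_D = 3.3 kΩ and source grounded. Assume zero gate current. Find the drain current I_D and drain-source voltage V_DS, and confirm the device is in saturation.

I_D ≈ 1.1 mA, V_DS ≈ 10 V

V_G = V_DD·R_2/(R_1+R_2) = 14×39/219 = 2.49 V. With the source grounded, V_GS = V_G = 2.49 V.
Assume saturation: I_D = (k_n/2)(V_GS − V_t)² = (3.5/2)×(2.49 − 1.7)² = 1.75×0.793² = 1.1 mA.
V_DS = V_DD − I_D·R_D = 14 − 1.1×3.3 = 10.4 V.
Saturation requires V_DS ≥ V_GS − V_t = 0.793 V; 10.4 ≥ 0.793 ✓.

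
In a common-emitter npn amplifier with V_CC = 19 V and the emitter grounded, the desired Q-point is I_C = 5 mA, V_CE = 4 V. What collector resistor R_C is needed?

Collector loop: V_CC = I_C·R_C + V_CE.
R_C = (V_CC − V_CE)/I_C = (19 − 4)/5 = 3 kΩ.

R_C ≈ 3 kΩ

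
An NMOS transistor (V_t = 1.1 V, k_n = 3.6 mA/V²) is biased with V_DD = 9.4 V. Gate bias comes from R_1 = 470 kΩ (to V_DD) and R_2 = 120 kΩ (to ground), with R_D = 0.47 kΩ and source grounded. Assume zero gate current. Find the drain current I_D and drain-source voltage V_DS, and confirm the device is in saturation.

I_D ≈ 1.2 mA, V_DS ≈ 8.8 V

V_G = V_DD·R_2/(R_1+R_2) = 9.4×120/590 = 1.91 V. With the source grounded, V_GS = V_G = 1.91 V.
Assume saturation: I_D = (k_n/2)(V_GS − V_t)² = (3.6/2)×(1.91 − 1.1)² = 1.8×0.812² = 1.19 mA.
V_DS = V_DD − I_D·R_D = 9.4 − 1.19×0.47 = 8.84 V.
Saturation requires V_DS ≥ V_GS − V_t = 0.812 V; 8.84 ≥ 0.812 ✓.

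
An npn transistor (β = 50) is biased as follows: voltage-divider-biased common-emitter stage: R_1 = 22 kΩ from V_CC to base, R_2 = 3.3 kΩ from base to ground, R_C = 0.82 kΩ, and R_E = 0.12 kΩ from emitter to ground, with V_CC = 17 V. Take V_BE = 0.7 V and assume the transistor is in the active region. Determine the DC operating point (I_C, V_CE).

I_C ≈ 8.4 mA, V_CE ≈ 9 V

Thevenize the base divider: V_Th = V_CC·R_2/(R_1+R_2) = 17×3.3/25.3 = 2.22 V, R_Th = R_1‖R_2 = 2.87 kΩ.
Base-emitter loop: V_Th = I_B·R_Th + V_BE + (β+1)I_B·R_E, so I_B = (2.22 − 0.7) / (2.87 + 51×0.12) = 0.169 mA.
I_C = β·I_B = 50×0.169 = 8.44 mA, and I_E = (β+1)I_B = 8.61 mA.
V_CE = V_CC − I_C·R_C − I_E·R_E = 17 − 8.44×0.82 − 8.61×0.12 = 9.05 V.
V_CE = 9.05 V > 0.2 V confirms active-region operation.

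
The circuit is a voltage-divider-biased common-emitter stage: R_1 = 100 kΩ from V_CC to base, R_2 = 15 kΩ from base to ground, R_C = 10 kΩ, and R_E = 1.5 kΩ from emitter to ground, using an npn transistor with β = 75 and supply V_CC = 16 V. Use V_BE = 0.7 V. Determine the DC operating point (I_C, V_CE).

I_C ≈ 0.82 mA, V_CE ≈ 6.6 V

Thevenize the base divider: V_Th = V_CC·R_2/(R_1+R_2) = 16×15/115 = 2.09 V, R_Th = R_1‖R_2 = 13 kΩ.
Base-emitter loop: V_Th = I_B·R_Th + V_BE + (β+1)I_B·R_E, so I_B = (2.09 − 0.7) / (13 + 76×1.5) = 0.0109 mA.
I_C = β·I_B = 75×0.0109 = 0.819 mA, and I_E = (β+1)I_B = 0.83 mA.
V_CE = V_CC − I_C·R_C − I_E·R_E = 16 − 0.819×10 − 0.83×1.5 = 6.57 V.
V_CE = 6.57 V > 0.2 V confirms active-region operation.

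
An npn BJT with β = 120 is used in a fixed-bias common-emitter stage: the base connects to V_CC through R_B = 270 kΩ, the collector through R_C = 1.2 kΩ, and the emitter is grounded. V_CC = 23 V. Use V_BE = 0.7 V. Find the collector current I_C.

Base loop: V_CC = I_B·R_B + V_BE, so I_B = (23 − 0.7)/270 kΩ = 0.0826 mA.
In the active region I_C = β·I_B = 120 × 0.0826 = 9.91 mA.
Collector loop: V_CE = V_CC − I_C·R_C = 23 − 9.91×1.2 = 11.1 V.
Since V_CE = 11.1 V > V_CE(sat) ≈ 0.2 V, the transistor is in the active region as assumed.

I_C ≈ 9.9 mA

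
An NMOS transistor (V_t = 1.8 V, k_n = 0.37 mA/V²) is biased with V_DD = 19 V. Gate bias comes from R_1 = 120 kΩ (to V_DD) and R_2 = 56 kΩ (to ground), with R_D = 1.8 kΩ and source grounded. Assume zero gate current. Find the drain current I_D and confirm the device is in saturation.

I_D ≈ 3.3 mA

V_G = V_DD·R_2/(R_1+R_2) = 19×56/176 = 6.05 V. With the source grounded, V_GS = V_G = 6.05 V.
Assume saturation: I_D = (k_n/2)(V_GS − V_t)² = (0.37/2)×(6.05 − 1.8)² = 0.185×4.25² = 3.33 mA.
V_DS = V_DD − I_D·R_D = 19 − 3.33×1.8 = 13 V.
Saturation requires V_DS ≥ V_GS − V_t = 4.25 V; 13 ≥ 4.25 ✓.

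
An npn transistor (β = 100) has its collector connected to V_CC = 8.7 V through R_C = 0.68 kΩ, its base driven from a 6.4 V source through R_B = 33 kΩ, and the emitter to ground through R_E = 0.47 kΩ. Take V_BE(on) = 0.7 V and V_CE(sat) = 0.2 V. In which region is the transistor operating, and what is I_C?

Assume active. Base-emitter loop: I_B = (V_BB − V_BE)/(R_B + (β+1)R_E) = (6.4 − 0.7)/(33 + 101×0.47) = 0.0708 mA.
I_C = β·I_B = 100×0.0708 = 7.08 mA.
V_CE = V_CC − I_C·R_C − I_E·R_E = 8.7 − 7.08×0.68 − 7.15×0.47 = 0.521 V > V_CE(sat), so the active-region assumption holds.

active; I_C ≈ 7.1 mA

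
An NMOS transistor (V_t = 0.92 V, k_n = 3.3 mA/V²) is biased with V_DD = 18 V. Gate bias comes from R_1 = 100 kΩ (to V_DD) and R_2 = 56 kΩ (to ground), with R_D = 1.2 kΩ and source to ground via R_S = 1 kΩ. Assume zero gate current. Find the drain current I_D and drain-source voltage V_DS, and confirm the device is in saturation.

V_G = V_DD·R_2/(R_1+R_2) = 18×56/156 = 6.46 V.
Assume saturation: I_D = (k_n/2)(V_GS − V_t)² with V_GS = V_G − I_D·R_S = 6.46 − 1·I_D.
Substituting gives 1.65·I_D² − 19.3·I_D + 50.7 = 0, with roots I_D = 3.99 or 7.7 mA.
The root I_D = 7.7 mA gives V_GS = -1.24 V ≤ V_t, so take I_D = 3.99 mA.
Then V_GS = 2.47 V and V_DS = V_DD − I_D(R_D+R_S) = 18 − 3.99×2.2 = 9.23 V.
Saturation requires V_DS ≥ V_GS − V_t = 1.55 V; 9.23 ≥ 1.55 ✓.

I_D ≈ 4 mA, V_DS ≈ 9.2 V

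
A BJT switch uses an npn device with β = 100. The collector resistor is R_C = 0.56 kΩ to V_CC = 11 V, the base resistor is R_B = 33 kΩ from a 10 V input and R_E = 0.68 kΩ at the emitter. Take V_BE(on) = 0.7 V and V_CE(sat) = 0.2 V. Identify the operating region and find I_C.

Assume active: I_B = (10 − 0.7)/(33 + 101×0.68) = 0.0915 mA, I_C = β·I_B = 9.15 mA.
Then V_CE = 11 − 9.15×0.56 − 9.24×0.68 = -0.404 V < 0.2 V — the active assumption fails.
Re-solve with V_CE = 0.2 V. KCL at the emitter: V_E/R_E = (V_BB−0.7−V_E)/R_B + (V_CC−0.2−V_E)/R_C, giving V_E = 5.95 V.
I_C = (V_CC − 0.2 − V_E)/R_C = (10.8 − 5.95)/0.56 = 8.65 mA.
Check: I_B = (9.3 − 5.95)/33 = 0.101 mA, and β·I_B = 10.1 mA > I_C, confirming saturation.

saturation; I_C ≈ 8.7 mA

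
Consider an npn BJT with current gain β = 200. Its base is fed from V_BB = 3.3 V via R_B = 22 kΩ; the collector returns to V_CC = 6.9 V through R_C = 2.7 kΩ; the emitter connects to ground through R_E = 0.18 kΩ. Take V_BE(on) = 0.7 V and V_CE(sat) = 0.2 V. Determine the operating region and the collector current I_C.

Assume active: I_B = (3.3 − 0.7)/(22 + 201×0.18) = 0.0447 mA, I_C = β·I_B = 8.94 mA.
Then V_CE = 6.9 − 8.94×2.7 − 8.98×0.18 = -18.8 V < 0.2 V — the active assumption fails.
Re-solve with V_CE = 0.2 V. KCL at the emitter: V_E/R_E = (V_BB−0.7−V_E)/R_B + (V_CC−0.2−V_E)/R_C, giving V_E = 0.435 V.
I_C = (V_CC − 0.2 − V_E)/R_C = (6.7 − 0.435)/2.7 = 2.32 mA.
Check: I_B = (2.6 − 0.435)/22 = 0.0984 mA, and β·I_B = 19.7 mA > I_C, confirming saturation.

saturation; I_C ≈ 2.3 mA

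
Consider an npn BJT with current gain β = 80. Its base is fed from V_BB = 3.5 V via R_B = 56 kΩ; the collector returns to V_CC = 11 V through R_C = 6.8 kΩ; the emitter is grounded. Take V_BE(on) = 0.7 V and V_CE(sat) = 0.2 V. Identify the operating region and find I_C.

saturation; I_C ≈ 1.6 mA

Assume active: I_B = (3.5 − 0.7)/56 = 0.05 mA, giving I_C = β·I_B = 4 mA.
But then V_CE = 11 − 4×6.8 = -16.2 V < V_CE(sat) = 0.2 V — impossible in the active region.
So the transistor is saturated. With V_CE = 0.2 V, I_C = (V_CC − 0.2)/R_C = 10.8/6.8 = 1.59 mA.
Check: β·I_B = 4 mA > I_C = 1.59 mA, confirming saturation.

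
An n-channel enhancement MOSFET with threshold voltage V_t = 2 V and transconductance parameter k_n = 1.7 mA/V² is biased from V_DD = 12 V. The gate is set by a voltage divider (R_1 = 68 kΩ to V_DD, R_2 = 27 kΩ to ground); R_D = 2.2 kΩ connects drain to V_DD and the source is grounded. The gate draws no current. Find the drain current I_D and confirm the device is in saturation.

V_G = V_DD·R_2/(R_1+R_2) = 12×27/95 = 3.41 V. With the source grounded, V_GS = V_G = 3.41 V.
Assume saturation: I_D = (k_n/2)(V_GS − V_t)² = (1.7/2)×(3.41 − 2)² = 0.85×1.41² = 1.69 mA.
V_DS = V_DD − I_D·R_D = 12 − 1.69×2.2 = 8.28 V.
Saturation requires V_DS ≥ V_GS − V_t = 1.41 V; 8.28 ≥ 1.41 ✓.

I_D ≈ 1.7 mA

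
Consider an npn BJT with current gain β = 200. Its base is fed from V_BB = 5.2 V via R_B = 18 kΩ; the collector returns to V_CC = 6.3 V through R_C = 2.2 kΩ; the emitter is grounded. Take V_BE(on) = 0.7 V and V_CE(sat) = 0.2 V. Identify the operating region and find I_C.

Assume active: I_B = (5.2 − 0.7)/18 = 0.25 mA, giving I_C = β·I_B = 50 mA.
But then V_CE = 6.3 − 50×2.2 = -104 V < V_CE(sat) = 0.2 V — impossible in the active region.
So the transistor is saturated. With V_CE = 0.2 V, I_C = (V_CC − 0.2)/R_C = 6.1/2.2 = 2.77 mA.
Check: β·I_B = 50 mA > I_C = 2.77 mA, confirming saturation.

saturation; I_C ≈ 2.8 mA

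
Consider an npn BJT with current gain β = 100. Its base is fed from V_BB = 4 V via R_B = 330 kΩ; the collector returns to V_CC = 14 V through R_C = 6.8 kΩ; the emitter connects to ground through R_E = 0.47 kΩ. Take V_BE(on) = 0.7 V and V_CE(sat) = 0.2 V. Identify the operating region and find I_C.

active; I_C ≈ 0.87 mA

Assume active. Base-emitter loop: I_B = (V_BB − V_BE)/(R_B + (β+1)R_E) = (4 − 0.7)/(330 + 101×0.47) = 0.00874 mA.
I_C = β·I_B = 100×0.00874 = 0.874 mA.
V_CE = V_CC − I_C·R_C − I_E·R_E = 14 − 0.874×6.8 − 0.883×0.47 = 7.64 V > V_CE(sat), so the active-region assumption holds.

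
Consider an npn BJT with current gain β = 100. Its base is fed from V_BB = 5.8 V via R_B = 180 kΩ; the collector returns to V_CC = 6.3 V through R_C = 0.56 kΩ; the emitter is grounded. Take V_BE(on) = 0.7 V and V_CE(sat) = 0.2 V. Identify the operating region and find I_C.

Assume active. Base-emitter loop: I_B = (V_BB − V_BE)/R_B = (5.8 − 0.7)/180 = 0.0283 mA.
I_C = β·I_B = 100×0.0283 = 2.83 mA.
V_CE = V_CC − I_C·R_C = 6.3 − 2.83×0.56 = 4.71 V > V_CE(sat), so the active-region assumption holds.

active; I_C ≈ 2.8 mA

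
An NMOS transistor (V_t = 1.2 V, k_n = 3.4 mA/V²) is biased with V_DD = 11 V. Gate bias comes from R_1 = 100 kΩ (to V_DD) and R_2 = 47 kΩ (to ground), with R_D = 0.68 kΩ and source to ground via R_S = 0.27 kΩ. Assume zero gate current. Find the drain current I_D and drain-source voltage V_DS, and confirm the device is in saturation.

V_G = V_DD·R_2/(R_1+R_2) = 11×47/147 = 3.52 V.
Assume saturation: I_D = (k_n/2)(V_GS − V_t)² with V_GS = V_G − I_D·R_S = 3.52 − 0.27·I_D.
Substituting gives 0.124·I_D² − 3.13·I_D + 9.13 = 0, with roots I_D = 3.37 or 21.9 mA.
The root I_D = 21.9 mA gives V_GS = -2.39 V ≤ V_t, so take I_D = 3.37 mA.
Then V_GS = 2.61 V and V_DS = V_DD − I_D(R_D+R_S) = 11 − 3.37×0.95 = 7.8 V.
Saturation requires V_DS ≥ V_GS − V_t = 1.41 V; 7.8 ≥ 1.41 ✓.

I_D ≈ 3.4 mA, V_DS ≈ 7.8 V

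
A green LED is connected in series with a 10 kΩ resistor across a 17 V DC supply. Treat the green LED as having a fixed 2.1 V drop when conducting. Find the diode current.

KVL around the loop: 17 = V_D + I·R = 2.1 + I × 10 kΩ.
So I = (17 − 2.1) / 10 kΩ = 14.9 / 10 = 1.49 mA.

I ≈ 1.5 mA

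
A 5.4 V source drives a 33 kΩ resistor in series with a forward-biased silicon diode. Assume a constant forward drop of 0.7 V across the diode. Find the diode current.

I ≈ 0.14 mA

KVL around the loop: 5.4 = V_D + I·R = 0.7 + I × 33 kΩ.
So I = (5.4 − 0.7) / 33 kΩ = 4.7 / 33 = 0.142 mA.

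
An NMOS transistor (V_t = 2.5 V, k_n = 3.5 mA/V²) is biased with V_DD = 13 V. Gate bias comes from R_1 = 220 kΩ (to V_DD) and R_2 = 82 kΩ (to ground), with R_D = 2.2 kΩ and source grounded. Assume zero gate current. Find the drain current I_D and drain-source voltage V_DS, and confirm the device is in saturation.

I_D ≈ 1.9 mA, V_DS ≈ 8.9 V

V_G = V_DD·R_2/(R_1+R_2) = 13×82/302 = 3.53 V. With the source grounded, V_GS = V_G = 3.53 V.
Assume saturation: I_D = (k_n/2)(V_GS − V_t)² = (3.5/2)×(3.53 − 2.5)² = 1.75×1.03² = 1.86 mA.
V_DS = V_DD − I_D·R_D = 13 − 1.86×2.2 = 8.92 V.
Saturation requires V_DS ≥ V_GS − V_t = 1.03 V; 8.92 ≥ 1.03 ✓.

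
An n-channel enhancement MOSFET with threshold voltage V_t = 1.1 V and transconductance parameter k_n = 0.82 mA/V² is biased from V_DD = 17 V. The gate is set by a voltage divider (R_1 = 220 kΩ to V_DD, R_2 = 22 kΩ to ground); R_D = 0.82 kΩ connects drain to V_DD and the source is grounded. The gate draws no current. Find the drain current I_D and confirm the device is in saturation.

I_D ≈ 0.081 mA

V_G = V_DD·R_2/(R_1+R_2) = 17×22/242 = 1.55 V. With the source grounded, V_GS = V_G = 1.55 V.
Assume saturation: I_D = (k_n/2)(V_GS − V_t)² = (0.82/2)×(1.55 − 1.1)² = 0.41×0.445² = 0.0814 mA.
V_DS = V_DD − I_D·R_D = 17 − 0.0814×0.82 = 16.9 V.
Saturation requires V_DS ≥ V_GS − V_t = 0.445 V; 16.9 ≥ 0.445 ✓.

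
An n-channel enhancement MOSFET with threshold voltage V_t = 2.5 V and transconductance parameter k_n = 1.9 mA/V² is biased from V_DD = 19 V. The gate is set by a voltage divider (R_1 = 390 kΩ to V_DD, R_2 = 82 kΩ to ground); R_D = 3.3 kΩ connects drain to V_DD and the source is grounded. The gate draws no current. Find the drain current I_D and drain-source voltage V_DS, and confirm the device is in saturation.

V_G = V_DD·R_2/(R_1+R_2) = 19×82/472 = 3.3 V. With the source grounded, V_GS = V_G = 3.3 V.
Assume saturation: I_D = (k_n/2)(V_GS − V_t)² = (1.9/2)×(3.3 − 2.5)² = 0.95×0.801² = 0.609 mA.
V_DS = V_DD − I_D·R_D = 19 − 0.609×3.3 = 17 V.
Saturation requires V_DS ≥ V_GS − V_t = 0.801 V; 17 ≥ 0.801 ✓.

I_D ≈ 0.61 mA, V_DS ≈ 17 V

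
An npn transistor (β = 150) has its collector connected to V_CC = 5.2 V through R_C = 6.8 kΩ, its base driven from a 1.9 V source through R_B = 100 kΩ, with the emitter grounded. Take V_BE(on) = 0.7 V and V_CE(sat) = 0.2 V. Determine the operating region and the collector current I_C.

saturation; I_C ≈ 0.74 mA

Assume active: I_B = (1.9 − 0.7)/100 = 0.012 mA, giving I_C = β·I_B = 1.8 mA.
But then V_CE = 5.2 − 1.8×6.8 = -7.04 V < V_CE(sat) = 0.2 V — impossible in the active region.
So the transistor is saturated. With V_CE = 0.2 V, I_C = (V_CC − 0.2)/R_C = 5/6.8 = 0.735 mA.
Check: β·I_B = 1.8 mA > I_C = 0.735 mA, confirming saturation.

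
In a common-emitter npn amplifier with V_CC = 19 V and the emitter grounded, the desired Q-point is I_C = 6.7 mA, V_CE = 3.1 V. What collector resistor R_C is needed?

Collector loop: V_CC = I_C·R_C + V_CE.
R_C = (V_CC − V_CE)/I_C = (19 − 3.1)/6.7 = 2.37 kΩ.

R_C ≈ 2.4 kΩ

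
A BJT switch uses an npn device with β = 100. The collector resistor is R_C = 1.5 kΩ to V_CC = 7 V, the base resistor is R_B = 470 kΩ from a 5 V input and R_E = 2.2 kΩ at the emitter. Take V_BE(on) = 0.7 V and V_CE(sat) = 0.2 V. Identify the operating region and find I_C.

active; I_C ≈ 0.62 mA

Assume active. Base-emitter loop: I_B = (V_BB − V_BE)/(R_B + (β+1)R_E) = (5 − 0.7)/(470 + 101×2.2) = 0.00621 mA.
I_C = β·I_B = 100×0.00621 = 0.621 mA.
V_CE = V_CC − I_C·R_C − I_E·R_E = 7 − 0.621×1.5 − 0.627×2.2 = 4.69 V > V_CE(sat), so the active-region assumption holds.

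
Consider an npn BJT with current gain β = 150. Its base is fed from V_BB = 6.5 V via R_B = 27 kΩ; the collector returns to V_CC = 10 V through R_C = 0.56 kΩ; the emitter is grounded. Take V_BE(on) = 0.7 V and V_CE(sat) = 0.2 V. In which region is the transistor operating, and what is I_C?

Assume active: I_B = (6.5 − 0.7)/27 = 0.215 mA, giving I_C = β·I_B = 32.2 mA.
But then V_CE = 10 − 32.2×0.56 = -8.04 V < V_CE(sat) = 0.2 V — impossible in the active region.
So the transistor is saturated. With V_CE = 0.2 V, I_C = (V_CC − 0.2)/R_C = 9.8/0.56 = 17.5 mA.
Check: β·I_B = 32.2 mA > I_C = 17.5 mA, confirming saturation.

saturation; I_C ≈ 18 mA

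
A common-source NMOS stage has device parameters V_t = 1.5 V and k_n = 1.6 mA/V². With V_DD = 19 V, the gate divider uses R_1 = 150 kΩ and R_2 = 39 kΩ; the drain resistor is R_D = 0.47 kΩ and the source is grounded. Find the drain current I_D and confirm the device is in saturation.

V_G = V_DD·R_2/(R_1+R_2) = 19×39/189 = 3.92 V. With the source grounded, V_GS = V_G = 3.92 V.
Assume saturation: I_D = (k_n/2)(V_GS − V_t)² = (1.6/2)×(3.92 − 1.5)² = 0.8×2.42² = 4.69 mA.
V_DS = V_DD − I_D·R_D = 19 − 4.69×0.47 = 16.8 V.
Saturation requires V_DS ≥ V_GS − V_t = 2.42 V; 16.8 ≥ 2.42 ✓.

I_D ≈ 4.7 mA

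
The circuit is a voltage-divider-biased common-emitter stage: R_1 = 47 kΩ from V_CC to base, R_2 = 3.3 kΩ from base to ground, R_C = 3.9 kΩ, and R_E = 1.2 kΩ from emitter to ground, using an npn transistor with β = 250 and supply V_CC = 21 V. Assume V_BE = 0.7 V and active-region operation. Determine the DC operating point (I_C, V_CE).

Thevenize the base divider: V_Th = V_CC·R_2/(R_1+R_2) = 21×3.3/50.3 = 1.38 V, R_Th = R_1‖R_2 = 3.08 kΩ.
Base-emitter loop: V_Th = I_B·R_Th + V_BE + (β+1)I_B·R_E, so I_B = (1.38 − 0.7) / (3.08 + 251×1.2) = 0.00223 mA.
I_C = β·I_B = 250×0.00223 = 0.557 mA, and I_E = (β+1)I_B = 0.559 mA.
V_CE = V_CC − I_C·R_C − I_E·R_E = 21 − 0.557×3.9 − 0.559×1.2 = 18.2 V.
V_CE = 18.2 V > 0.2 V confirms active-region operation.

I_C ≈ 0.56 mA, V_CE ≈ 18 V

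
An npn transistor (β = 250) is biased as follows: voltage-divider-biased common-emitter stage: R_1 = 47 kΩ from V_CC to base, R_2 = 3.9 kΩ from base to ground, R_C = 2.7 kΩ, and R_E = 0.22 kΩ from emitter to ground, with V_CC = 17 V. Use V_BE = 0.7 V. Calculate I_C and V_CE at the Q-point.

I_C ≈ 2.6 mA, V_CE ≈ 9.5 V

Thevenize the base divider: V_Th = V_CC·R_2/(R_1+R_2) = 17×3.9/50.9 = 1.3 V, R_Th = R_1‖R_2 = 3.6 kΩ.
Base-emitter loop: V_Th = I_B·R_Th + V_BE + (β+1)I_B·R_E, so I_B = (1.3 − 0.7) / (3.6 + 251×0.22) = 0.0102 mA.
I_C = β·I_B = 250×0.0102 = 2.56 mA, and I_E = (β+1)I_B = 2.57 mA.
V_CE = V_CC − I_C·R_C − I_E·R_E = 17 − 2.56×2.7 − 2.57×0.22 = 9.52 V.
V_CE = 9.52 V > 0.2 V confirms active-region operation.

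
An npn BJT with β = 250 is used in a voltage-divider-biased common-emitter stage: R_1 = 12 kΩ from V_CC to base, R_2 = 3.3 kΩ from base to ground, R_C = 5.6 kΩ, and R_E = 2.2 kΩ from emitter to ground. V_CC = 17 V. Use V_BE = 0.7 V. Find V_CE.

Thevenize the base divider: V_Th = V_CC·R_2/(R_1+R_2) = 17×3.3/15.3 = 3.67 V, R_Th = R_1‖R_2 = 2.59 kΩ.
Base-emitter loop: V_Th = I_B·R_Th + V_BE + (β+1)I_B·R_E, so I_B = (3.67 − 0.7) / (2.59 + 251×2.2) = 0.00535 mA.
I_C = β·I_B = 250×0.00535 = 1.34 mA, and I_E = (β+1)I_B = 1.34 mA.
V_CE = V_CC − I_C·R_C − I_E·R_E = 17 − 1.34×5.6 − 1.34×2.2 = 6.56 V.
V_CE = 6.56 V > 0.2 V confirms active-region operation.

V_CE ≈ 6.6 V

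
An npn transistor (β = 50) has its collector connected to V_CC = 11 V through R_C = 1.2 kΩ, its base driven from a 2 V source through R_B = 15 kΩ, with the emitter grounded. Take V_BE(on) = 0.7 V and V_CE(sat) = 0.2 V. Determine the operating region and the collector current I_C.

Assume active. Base-emitter loop: I_B = (V_BB − V_BE)/R_B = (2 − 0.7)/15 = 0.0867 mA.
I_C = β·I_B = 50×0.0867 = 4.33 mA.
V_CE = V_CC − I_C·R_C = 11 − 4.33×1.2 = 5.8 V > V_CE(sat), so the active-region assumption holds.

active; I_C ≈ 4.3 mA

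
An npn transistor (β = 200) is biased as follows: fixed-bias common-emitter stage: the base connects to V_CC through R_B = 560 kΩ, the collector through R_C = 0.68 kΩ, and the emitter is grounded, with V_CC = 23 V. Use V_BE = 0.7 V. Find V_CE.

V_CE ≈ 18 V

Base loop: V_CC = I_B·R_B + V_BE, so I_B = (23 − 0.7)/560 kΩ = 0.0398 mA.
In the active region I_C = β·I_B = 200 × 0.0398 = 7.96 mA.
Collector loop: V_CE = V_CC − I_C·R_C = 23 − 7.96×0.68 = 17.6 V.
Since V_CE = 17.6 V > V_CE(sat) ≈ 0.2 V, the transistor is in the active region as assumed.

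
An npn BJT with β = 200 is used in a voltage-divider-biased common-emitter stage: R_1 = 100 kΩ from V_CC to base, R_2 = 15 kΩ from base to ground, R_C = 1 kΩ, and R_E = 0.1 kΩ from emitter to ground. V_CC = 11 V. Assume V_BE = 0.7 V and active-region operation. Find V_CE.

V_CE ≈ 6.1 V

Thevenize the base divider: V_Th = V_CC·R_2/(R_1+R_2) = 11×15/115 = 1.43 V, R_Th = R_1‖R_2 = 13 kΩ.
Base-emitter loop: V_Th = I_B·R_Th + V_BE + (β+1)I_B·R_E, so I_B = (1.43 − 0.7) / (13 + 201×0.1) = 0.0222 mA.
I_C = β·I_B = 200×0.0222 = 4.43 mA, and I_E = (β+1)I_B = 4.46 mA.
V_CE = V_CC − I_C·R_C − I_E·R_E = 11 − 4.43×1 − 4.46×0.1 = 6.12 V.
V_CE = 6.12 V > 0.2 V confirms active-region operation.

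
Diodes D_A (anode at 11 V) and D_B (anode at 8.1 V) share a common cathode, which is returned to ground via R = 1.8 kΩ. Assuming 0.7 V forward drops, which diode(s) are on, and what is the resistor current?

Only D_A conducts; I_R ≈ 5.7 mA

Assume both conduct. Then node N would need to be at both 11−0.7 = 10.3 V and 8.1−0.7 = 7.4 V, which is impossible.
Assume only D_A conducts: V_N = 11 − 0.7 = 10.3 V, so I_R = 10.3/1.8 = 5.72 mA.
Check D_B: its anode-to-cathode voltage is 8.1 − 10.3 = -2.2 V < 0.7 V, so it is off. The assumption is consistent.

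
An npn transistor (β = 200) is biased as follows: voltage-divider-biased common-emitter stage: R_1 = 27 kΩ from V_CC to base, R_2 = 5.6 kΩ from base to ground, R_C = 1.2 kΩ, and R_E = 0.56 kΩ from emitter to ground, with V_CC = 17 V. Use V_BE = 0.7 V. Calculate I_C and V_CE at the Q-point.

Thevenize the base divider: V_Th = V_CC·R_2/(R_1+R_2) = 17×5.6/32.6 = 2.92 V, R_Th = R_1‖R_2 = 4.64 kΩ.
Base-emitter loop: V_Th = I_B·R_Th + V_BE + (β+1)I_B·R_E, so I_B = (2.92 − 0.7) / (4.64 + 201×0.56) = 0.0189 mA.
I_C = β·I_B = 200×0.0189 = 3.79 mA, and I_E = (β+1)I_B = 3.81 mA.
V_CE = V_CC − I_C·R_C − I_E·R_E = 17 − 3.79×1.2 − 3.81×0.56 = 10.3 V.
V_CE = 10.3 V > 0.2 V confirms active-region operation.

I_C ≈ 3.8 mA, V_CE ≈ 10 V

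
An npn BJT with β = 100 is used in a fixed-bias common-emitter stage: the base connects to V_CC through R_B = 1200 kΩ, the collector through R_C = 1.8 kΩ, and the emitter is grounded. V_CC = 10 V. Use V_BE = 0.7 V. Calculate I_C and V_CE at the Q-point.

I_C ≈ 0.78 mA, V_CE ≈ 8.6 V

Base loop: V_CC = I_B·R_B + V_BE, so I_B = (10 − 0.7)/1200 kΩ = 0.00775 mA.
In the active region I_C = β·I_B = 100 × 0.00775 = 0.775 mA.
Collector loop: V_CE = V_CC − I_C·R_C = 10 − 0.775×1.8 = 8.61 V.
Since V_CE = 8.61 V > V_CE(sat) ≈ 0.2 V, the transistor is in the active region as assumed.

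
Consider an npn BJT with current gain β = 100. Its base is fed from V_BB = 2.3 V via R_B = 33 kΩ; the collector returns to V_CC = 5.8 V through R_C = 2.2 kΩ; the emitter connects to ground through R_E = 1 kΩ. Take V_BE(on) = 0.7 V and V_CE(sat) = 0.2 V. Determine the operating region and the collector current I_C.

active; I_C ≈ 1.2 mA

Assume active. Base-emitter loop: I_B = (V_BB − V_BE)/(R_B + (β+1)R_E) = (2.3 − 0.7)/(33 + 101×1) = 0.0119 mA.
I_C = β·I_B = 100×0.0119 = 1.19 mA.
V_CE = V_CC − I_C·R_C − I_E·R_E = 5.8 − 1.19×2.2 − 1.21×1 = 1.97 V > V_CE(sat), so the active-region assumption holds.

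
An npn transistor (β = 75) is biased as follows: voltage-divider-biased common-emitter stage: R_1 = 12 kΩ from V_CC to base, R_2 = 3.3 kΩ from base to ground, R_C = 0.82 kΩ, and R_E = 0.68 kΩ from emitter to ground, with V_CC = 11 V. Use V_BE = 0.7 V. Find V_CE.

Thevenize the base divider: V_Th = V_CC·R_2/(R_1+R_2) = 11×3.3/15.3 = 2.37 V, R_Th = R_1‖R_2 = 2.59 kΩ.
Base-emitter loop: V_Th = I_B·R_Th + V_BE + (β+1)I_B·R_E, so I_B = (2.37 − 0.7) / (2.59 + 76×0.68) = 0.0308 mA.
I_C = β·I_B = 75×0.0308 = 2.31 mA, and I_E = (β+1)I_B = 2.34 mA.
V_CE = V_CC − I_C·R_C − I_E·R_E = 11 − 2.31×0.82 − 2.34×0.68 = 7.51 V.
V_CE = 7.51 V > 0.2 V confirms active-region operation.

V_CE ≈ 7.5 V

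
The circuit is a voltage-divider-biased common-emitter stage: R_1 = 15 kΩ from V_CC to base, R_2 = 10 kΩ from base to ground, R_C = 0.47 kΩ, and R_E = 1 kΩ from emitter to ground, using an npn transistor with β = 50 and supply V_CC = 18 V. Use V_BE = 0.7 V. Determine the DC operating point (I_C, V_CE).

Thevenize the base divider: V_Th = V_CC·R_2/(R_1+R_2) = 18×10/25 = 7.2 V, R_Th = R_1‖R_2 = 6 kΩ.
Base-emitter loop: V_Th = I_B·R_Th + V_BE + (β+1)I_B·R_E, so I_B = (7.2 − 0.7) / (6 + 51×1) = 0.114 mA.
I_C = β·I_B = 50×0.114 = 5.7 mA, and I_E = (β+1)I_B = 5.82 mA.
V_CE = V_CC − I_C·R_C − I_E·R_E = 18 − 5.7×0.47 − 5.82×1 = 9.5 V.
V_CE = 9.5 V > 0.2 V confirms active-region operation.

I_C ≈ 5.7 mA, V_CE ≈ 9.5 V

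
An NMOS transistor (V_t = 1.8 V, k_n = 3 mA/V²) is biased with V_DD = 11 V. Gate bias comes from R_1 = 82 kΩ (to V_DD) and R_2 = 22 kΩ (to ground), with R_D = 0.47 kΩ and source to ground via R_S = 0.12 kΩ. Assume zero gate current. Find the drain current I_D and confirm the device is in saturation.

I_D ≈ 0.35 mA

V_G = V_DD·R_2/(R_1+R_2) = 11×22/104 = 2.33 V.
Assume saturation: I_D = (k_n/2)(V_GS − V_t)² with V_GS = V_G − I_D·R_S = 2.33 − 0.12·I_D.
Substituting gives 0.0216·I_D² − 1.19·I_D + 0.416 = 0, with roots I_D = 0.352 or 54.7 mA.
The root I_D = 54.7 mA gives V_GS = -4.24 V ≤ V_t, so take I_D = 0.352 mA.
Then V_GS = 2.28 V and V_DS = V_DD − I_D(R_D+R_S) = 11 − 0.352×0.59 = 10.8 V.
Saturation requires V_DS ≥ V_GS − V_t = 0.485 V; 10.8 ≥ 0.485 ✓.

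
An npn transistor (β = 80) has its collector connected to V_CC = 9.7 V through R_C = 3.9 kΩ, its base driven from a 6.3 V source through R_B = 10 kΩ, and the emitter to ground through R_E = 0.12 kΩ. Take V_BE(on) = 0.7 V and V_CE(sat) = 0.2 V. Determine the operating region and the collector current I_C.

saturation; I_C ≈ 2.3 mA

Assume active: I_B = (6.3 − 0.7)/(10 + 81×0.12) = 0.284 mA, I_C = β·I_B = 22.7 mA.
Then V_CE = 9.7 − 22.7×3.9 − 23×0.12 = -81.7 V < 0.2 V — the active assumption fails.
Re-solve with V_CE = 0.2 V. KCL at the emitter: V_E/R_E = (V_BB−0.7−V_E)/R_B + (V_CC−0.2−V_E)/R_C, giving V_E = 0.345 V.
I_C = (V_CC − 0.2 − V_E)/R_C = (9.5 − 0.345)/3.9 = 2.35 mA.
Check: I_B = (5.6 − 0.345)/10 = 0.526 mA, and β·I_B = 42 mA > I_C, confirming saturation.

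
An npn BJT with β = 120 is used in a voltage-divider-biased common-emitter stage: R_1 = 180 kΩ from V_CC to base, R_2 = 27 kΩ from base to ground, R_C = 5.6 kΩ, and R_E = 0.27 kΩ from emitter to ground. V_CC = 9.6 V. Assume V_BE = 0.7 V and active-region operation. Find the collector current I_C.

I_C ≈ 1.2 mA

Thevenize the base divider: V_Th = V_CC·R_2/(R_1+R_2) = 9.6×27/207 = 1.25 V, R_Th = R_1‖R_2 = 23.5 kΩ.
Base-emitter loop: V_Th = I_B·R_Th + V_BE + (β+1)I_B·R_E, so I_B = (1.25 − 0.7) / (23.5 + 121×0.27) = 0.00983 mA.
I_C = β·I_B = 120×0.00983 = 1.18 mA, and I_E = (β+1)I_B = 1.19 mA.
V_CE = V_CC − I_C·R_C − I_E·R_E = 9.6 − 1.18×5.6 − 1.19×0.27 = 2.67 V.
V_CE = 2.67 V > 0.2 V confirms active-region operation.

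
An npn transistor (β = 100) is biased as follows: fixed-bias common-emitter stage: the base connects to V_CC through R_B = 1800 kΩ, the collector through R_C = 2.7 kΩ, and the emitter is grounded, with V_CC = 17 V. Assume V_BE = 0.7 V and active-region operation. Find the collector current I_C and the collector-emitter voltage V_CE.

I_C ≈ 0.91 mA, V_CE ≈ 15 V

Base loop: V_CC = I_B·R_B + V_BE, so I_B = (17 − 0.7)/1800 kΩ = 0.00906 mA.
In the active region I_C = β·I_B = 100 × 0.00906 = 0.906 mA.
Collector loop: V_CE = V_CC − I_C·R_C = 17 − 0.906×2.7 = 14.6 V.
Since V_CE = 14.6 V > V_CE(sat) ≈ 0.2 V, the transistor is in the active region as assumed.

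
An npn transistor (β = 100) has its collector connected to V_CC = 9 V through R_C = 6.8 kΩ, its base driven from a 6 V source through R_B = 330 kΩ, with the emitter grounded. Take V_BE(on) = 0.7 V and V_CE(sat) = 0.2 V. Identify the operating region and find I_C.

Assume active: I_B = (6 − 0.7)/330 = 0.0161 mA, giving I_C = β·I_B = 1.61 mA.
But then V_CE = 9 − 1.61×6.8 = -1.92 V < V_CE(sat) = 0.2 V — impossible in the active region.
So the transistor is saturated. With V_CE = 0.2 V, I_C = (V_CC − 0.2)/R_C = 8.8/6.8 = 1.29 mA.
Check: β·I_B = 1.61 mA > I_C = 1.29 mA, confirming saturation.

saturation; I_C ≈ 1.3 mA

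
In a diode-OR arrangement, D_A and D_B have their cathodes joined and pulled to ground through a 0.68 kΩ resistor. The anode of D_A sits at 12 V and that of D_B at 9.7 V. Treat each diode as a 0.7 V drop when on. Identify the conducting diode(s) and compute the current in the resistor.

Assume both conduct. Then node N would need to be at both 12−0.7 = 11.3 V and 9.7−0.7 = 9 V, which is impossible.
Assume only D_A conducts: V_N = 12 − 0.7 = 11.3 V, so I_R = 11.3/0.68 = 16.6 mA.
Check D_B: its anode-to-cathode voltage is 9.7 − 11.3 = -1.6 V < 0.7 V, so it is off. The assumption is consistent.

Only D_A conducts; I_R ≈ 17 mA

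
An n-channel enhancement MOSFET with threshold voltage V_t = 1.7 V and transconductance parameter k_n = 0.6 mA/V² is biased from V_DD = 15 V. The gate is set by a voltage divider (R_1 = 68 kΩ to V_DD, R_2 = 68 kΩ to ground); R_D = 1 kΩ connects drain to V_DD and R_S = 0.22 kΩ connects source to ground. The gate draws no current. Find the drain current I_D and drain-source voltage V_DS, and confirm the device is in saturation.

I_D ≈ 6 mA, V_DS ≈ 7.7 V

V_G = V_DD·R_2/(R_1+R_2) = 15×68/136 = 7.5 V.
Assume saturation: I_D = (k_n/2)(V_GS − V_t)² with V_GS = V_G − I_D·R_S = 7.5 − 0.22·I_D.
Substituting gives 0.0145·I_D² − 1.77·I_D + 10.1 = 0, with roots I_D = 6.01 or 116 mA.
The root I_D = 116 mA gives V_GS = -17.9 V ≤ V_t, so take I_D = 6.01 mA.
Then V_GS = 6.18 V and V_DS = V_DD − I_D(R_D+R_S) = 15 − 6.01×1.22 = 7.66 V.
Saturation requires V_DS ≥ V_GS − V_t = 4.48 V; 7.66 ≥ 4.48 ✓.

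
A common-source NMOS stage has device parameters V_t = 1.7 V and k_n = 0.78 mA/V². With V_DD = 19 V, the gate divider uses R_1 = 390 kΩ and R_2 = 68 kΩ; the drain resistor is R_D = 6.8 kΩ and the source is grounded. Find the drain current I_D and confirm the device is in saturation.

V_G = V_DD·R_2/(R_1+R_2) = 19×68/458 = 2.82 V. With the source grounded, V_GS = V_G = 2.82 V.
Assume saturation: I_D = (k_n/2)(V_GS − V_t)² = (0.78/2)×(2.82 − 1.7)² = 0.39×1.12² = 0.49 mA.
V_DS = V_DD − I_D·R_D = 19 − 0.49×6.8 = 15.7 V.
Saturation requires V_DS ≥ V_GS − V_t = 1.12 V; 15.7 ≥ 1.12 ✓.

I_D ≈ 0.49 mA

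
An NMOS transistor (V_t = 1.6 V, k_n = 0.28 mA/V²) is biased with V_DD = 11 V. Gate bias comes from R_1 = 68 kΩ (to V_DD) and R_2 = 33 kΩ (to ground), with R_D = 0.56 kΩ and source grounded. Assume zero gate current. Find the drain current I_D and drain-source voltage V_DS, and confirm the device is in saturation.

V_G = V_DD·R_2/(R_1+R_2) = 11×33/101 = 3.59 V. With the source grounded, V_GS = V_G = 3.59 V.
Assume saturation: I_D = (k_n/2)(V_GS − V_t)² = (0.28/2)×(3.59 − 1.6)² = 0.14×1.99² = 0.557 mA.
V_DS = V_DD − I_D·R_D = 11 − 0.557×0.56 = 10.7 V.
Saturation requires V_DS ≥ V_GS − V_t = 1.99 V; 10.7 ≥ 1.99 ✓.

I_D ≈ 0.56 mA, V_DS ≈ 11 V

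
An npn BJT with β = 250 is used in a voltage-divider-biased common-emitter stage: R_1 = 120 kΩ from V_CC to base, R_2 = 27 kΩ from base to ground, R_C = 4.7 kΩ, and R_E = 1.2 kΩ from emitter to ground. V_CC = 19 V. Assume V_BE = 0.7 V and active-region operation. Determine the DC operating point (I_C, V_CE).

Thevenize the base divider: V_Th = V_CC·R_2/(R_1+R_2) = 19×27/147 = 3.49 V, R_Th = R_1‖R_2 = 22 kΩ.
Base-emitter loop: V_Th = I_B·R_Th + V_BE + (β+1)I_B·R_E, so I_B = (3.49 − 0.7) / (22 + 251×1.2) = 0.00863 mA.
I_C = β·I_B = 250×0.00863 = 2.16 mA, and I_E = (β+1)I_B = 2.17 mA.
V_CE = V_CC − I_C·R_C − I_E·R_E = 19 − 2.16×4.7 − 2.17×1.2 = 6.26 V.
V_CE = 6.26 V > 0.2 V confirms active-region operation.

I_C ≈ 2.2 mA, V_CE ≈ 6.3 V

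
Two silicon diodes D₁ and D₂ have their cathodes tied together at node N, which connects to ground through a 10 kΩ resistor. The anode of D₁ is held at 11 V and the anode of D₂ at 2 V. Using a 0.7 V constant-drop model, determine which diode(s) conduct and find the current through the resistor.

Only D₁ conducts; I_R ≈ 1 mA

Assume both conduct. Then node N would need to be at both 11−0.7 = 10.3 V and 2−0.7 = 1.3 V, which is impossible.
Assume only D₁ conducts: V_N = 11 − 0.7 = 10.3 V, so I_R = 10.3/10 = 1.03 mA.
Check D₂: its anode-to-cathode voltage is 2 − 10.3 = -8.3 V < 0.7 V, so it is off. The assumption is consistent.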